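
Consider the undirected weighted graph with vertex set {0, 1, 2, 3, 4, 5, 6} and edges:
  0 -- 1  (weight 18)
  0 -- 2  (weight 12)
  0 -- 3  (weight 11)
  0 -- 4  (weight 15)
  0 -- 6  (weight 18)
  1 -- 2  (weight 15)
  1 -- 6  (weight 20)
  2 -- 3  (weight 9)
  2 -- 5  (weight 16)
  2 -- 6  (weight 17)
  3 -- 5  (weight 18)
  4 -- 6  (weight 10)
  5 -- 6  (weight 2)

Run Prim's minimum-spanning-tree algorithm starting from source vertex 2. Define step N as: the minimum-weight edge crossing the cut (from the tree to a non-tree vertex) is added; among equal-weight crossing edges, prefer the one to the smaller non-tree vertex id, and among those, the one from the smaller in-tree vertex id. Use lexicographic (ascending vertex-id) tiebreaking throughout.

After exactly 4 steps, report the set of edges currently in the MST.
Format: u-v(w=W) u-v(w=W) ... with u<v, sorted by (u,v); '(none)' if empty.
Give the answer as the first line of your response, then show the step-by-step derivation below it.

0-3(w=11) 0-4(w=15) 1-2(w=15) 2-3(w=9)

step 1: add edge 2-3 (w=9); MST = {2-3(w=9)}
step 2: add edge 0-3 (w=11); MST = {0-3(w=11) 2-3(w=9)}
step 3: add edge 1-2 (w=15); MST = {0-3(w=11) 1-2(w=15) 2-3(w=9)}
step 4: add edge 0-4 (w=15); MST = {0-3(w=11) 0-4(w=15) 1-2(w=15) 2-3(w=9)}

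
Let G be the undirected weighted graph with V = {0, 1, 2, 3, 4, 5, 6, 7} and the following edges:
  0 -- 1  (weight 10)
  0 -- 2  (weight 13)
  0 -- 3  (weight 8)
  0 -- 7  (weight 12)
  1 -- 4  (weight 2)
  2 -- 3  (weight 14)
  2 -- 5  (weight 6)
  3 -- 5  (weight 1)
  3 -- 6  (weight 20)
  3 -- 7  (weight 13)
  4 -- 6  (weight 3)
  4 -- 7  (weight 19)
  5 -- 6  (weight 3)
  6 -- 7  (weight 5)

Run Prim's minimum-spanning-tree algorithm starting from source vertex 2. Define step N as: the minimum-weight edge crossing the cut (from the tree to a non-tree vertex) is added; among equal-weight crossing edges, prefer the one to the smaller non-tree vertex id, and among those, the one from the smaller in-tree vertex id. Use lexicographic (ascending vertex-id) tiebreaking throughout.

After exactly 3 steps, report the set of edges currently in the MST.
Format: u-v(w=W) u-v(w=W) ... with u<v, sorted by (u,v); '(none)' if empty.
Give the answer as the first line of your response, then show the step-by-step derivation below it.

2-5(w=6) 3-5(w=1) 5-6(w=3)

step 1: add edge 2-5 (w=6); MST = {2-5(w=6)}
step 2: add edge 3-5 (w=1); MST = {2-5(w=6) 3-5(w=1)}
step 3: add edge 5-6 (w=3); MST = {2-5(w=6) 3-5(w=1) 5-6(w=3)}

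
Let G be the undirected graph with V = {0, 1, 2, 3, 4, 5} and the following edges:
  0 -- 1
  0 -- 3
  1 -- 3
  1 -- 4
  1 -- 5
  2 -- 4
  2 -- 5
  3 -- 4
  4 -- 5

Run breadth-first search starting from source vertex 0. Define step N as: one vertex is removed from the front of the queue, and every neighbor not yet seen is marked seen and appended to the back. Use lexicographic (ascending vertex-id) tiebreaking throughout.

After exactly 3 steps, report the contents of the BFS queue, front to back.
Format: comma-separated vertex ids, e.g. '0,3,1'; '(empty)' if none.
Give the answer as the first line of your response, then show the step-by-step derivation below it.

4,5

step 1: dequeue 0; queue=[1,3]; order=0
step 2: dequeue 1; queue=[3,4,5]; order=0,1
step 3: dequeue 3; queue=[4,5]; order=0,1,3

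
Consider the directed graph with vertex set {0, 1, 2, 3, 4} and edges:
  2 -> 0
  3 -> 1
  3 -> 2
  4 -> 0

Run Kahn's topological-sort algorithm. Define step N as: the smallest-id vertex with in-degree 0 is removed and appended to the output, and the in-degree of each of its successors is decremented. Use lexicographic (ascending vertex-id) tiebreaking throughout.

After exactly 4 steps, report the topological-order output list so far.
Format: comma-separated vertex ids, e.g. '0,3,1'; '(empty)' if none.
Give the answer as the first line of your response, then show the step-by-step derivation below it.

3,1,2,4

step 1: output 3; order=[3]; indeg=(2,0,0,0,0)
step 2: output 1; order=[3,1]; indeg=(2,0,0,0,0)
step 3: output 2; order=[3,1,2]; indeg=(1,0,0,0,0)
step 4: output 4; order=[3,1,2,4]; indeg=(0,0,0,0,0)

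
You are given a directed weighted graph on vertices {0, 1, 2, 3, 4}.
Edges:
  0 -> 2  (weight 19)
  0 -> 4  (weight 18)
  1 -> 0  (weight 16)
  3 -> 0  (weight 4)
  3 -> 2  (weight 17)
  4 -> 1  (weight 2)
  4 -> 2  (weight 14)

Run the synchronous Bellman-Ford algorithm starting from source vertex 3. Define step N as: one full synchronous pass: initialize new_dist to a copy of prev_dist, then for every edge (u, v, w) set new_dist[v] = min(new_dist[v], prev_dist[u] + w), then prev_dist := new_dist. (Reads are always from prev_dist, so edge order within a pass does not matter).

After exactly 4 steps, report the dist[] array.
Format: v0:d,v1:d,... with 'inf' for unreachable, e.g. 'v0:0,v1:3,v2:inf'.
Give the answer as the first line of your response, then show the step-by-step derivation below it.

v0:4,v1:24,v2:17,v3:0,v4:22

step 1: dist = v0:4,v1:inf,v2:17,v3:0,v4:inf
step 2: dist = v0:4,v1:inf,v2:17,v3:0,v4:22
step 3: dist = v0:4,v1:24,v2:17,v3:0,v4:22
step 4: dist = v0:4,v1:24,v2:17,v3:0,v4:22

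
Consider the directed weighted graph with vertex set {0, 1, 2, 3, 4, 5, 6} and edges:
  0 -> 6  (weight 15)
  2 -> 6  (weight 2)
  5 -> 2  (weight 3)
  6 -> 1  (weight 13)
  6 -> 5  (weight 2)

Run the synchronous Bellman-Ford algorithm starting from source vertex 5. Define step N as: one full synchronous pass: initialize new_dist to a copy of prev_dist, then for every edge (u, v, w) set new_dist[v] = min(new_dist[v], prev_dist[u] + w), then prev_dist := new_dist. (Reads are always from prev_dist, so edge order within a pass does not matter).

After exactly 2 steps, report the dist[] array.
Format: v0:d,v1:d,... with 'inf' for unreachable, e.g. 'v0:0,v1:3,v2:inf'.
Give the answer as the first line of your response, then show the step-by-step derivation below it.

v0:inf,v1:inf,v2:3,v3:inf,v4:inf,v5:0,v6:5

step 1: dist = v0:inf,v1:inf,v2:3,v3:inf,v4:inf,v5:0,v6:inf
step 2: dist = v0:inf,v1:inf,v2:3,v3:inf,v4:inf,v5:0,v6:5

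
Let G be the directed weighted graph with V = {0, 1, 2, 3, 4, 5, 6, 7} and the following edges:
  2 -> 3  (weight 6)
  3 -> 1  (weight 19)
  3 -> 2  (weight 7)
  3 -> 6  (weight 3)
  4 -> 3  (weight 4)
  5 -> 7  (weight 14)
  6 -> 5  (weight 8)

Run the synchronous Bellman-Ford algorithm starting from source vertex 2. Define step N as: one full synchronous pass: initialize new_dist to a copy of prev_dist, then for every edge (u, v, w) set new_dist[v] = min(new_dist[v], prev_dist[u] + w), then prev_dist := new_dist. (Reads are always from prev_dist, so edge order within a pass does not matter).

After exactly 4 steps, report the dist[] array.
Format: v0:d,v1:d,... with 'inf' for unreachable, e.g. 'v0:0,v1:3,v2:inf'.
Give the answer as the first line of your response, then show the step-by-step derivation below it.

v0:inf,v1:25,v2:0,v3:6,v4:inf,v5:17,v6:9,v7:31

step 1: dist = v0:inf,v1:inf,v2:0,v3:6,v4:inf,v5:inf,v6:inf,v7:inf
step 2: dist = v0:inf,v1:25,v2:0,v3:6,v4:inf,v5:inf,v6:9,v7:inf
step 3: dist = v0:inf,v1:25,v2:0,v3:6,v4:inf,v5:17,v6:9,v7:inf
step 4: dist = v0:inf,v1:25,v2:0,v3:6,v4:inf,v5:17,v6:9,v7:31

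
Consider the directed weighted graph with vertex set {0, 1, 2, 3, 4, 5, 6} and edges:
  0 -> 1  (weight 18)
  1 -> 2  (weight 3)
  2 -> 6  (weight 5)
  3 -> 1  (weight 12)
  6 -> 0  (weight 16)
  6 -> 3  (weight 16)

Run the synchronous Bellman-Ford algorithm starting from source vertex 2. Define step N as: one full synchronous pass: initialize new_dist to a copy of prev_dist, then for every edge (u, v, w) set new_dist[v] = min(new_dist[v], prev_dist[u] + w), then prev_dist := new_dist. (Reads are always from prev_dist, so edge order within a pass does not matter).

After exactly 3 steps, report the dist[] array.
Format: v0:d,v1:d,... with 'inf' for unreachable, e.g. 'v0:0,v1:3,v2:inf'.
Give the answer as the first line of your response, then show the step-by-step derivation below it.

v0:21,v1:33,v2:0,v3:21,v4:inf,v5:inf,v6:5

step 1: dist = v0:inf,v1:inf,v2:0,v3:inf,v4:inf,v5:inf,v6:5
step 2: dist = v0:21,v1:inf,v2:0,v3:21,v4:inf,v5:inf,v6:5
step 3: dist = v0:21,v1:33,v2:0,v3:21,v4:inf,v5:inf,v6:5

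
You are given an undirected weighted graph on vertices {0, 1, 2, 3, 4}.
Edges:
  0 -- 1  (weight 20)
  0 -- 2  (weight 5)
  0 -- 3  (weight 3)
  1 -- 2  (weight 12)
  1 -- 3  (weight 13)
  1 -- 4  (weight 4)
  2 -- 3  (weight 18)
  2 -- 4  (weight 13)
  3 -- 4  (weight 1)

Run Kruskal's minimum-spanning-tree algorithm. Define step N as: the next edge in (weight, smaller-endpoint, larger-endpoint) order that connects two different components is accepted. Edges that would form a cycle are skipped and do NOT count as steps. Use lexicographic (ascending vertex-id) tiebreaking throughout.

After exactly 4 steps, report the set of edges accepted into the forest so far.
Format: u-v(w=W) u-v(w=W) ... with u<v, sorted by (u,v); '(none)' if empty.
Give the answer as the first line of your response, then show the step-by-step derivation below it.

0-2(w=5) 0-3(w=3) 1-4(w=4) 3-4(w=1)

step 1: add edge 3-4 (w=1); MST = {3-4(w=1)}
step 2: add edge 0-3 (w=3); MST = {0-3(w=3) 3-4(w=1)}
step 3: add edge 1-4 (w=4); MST = {0-3(w=3) 1-4(w=4) 3-4(w=1)}
step 4: add edge 0-2 (w=5); MST = {0-2(w=5) 0-3(w=3) 1-4(w=4) 3-4(w=1)}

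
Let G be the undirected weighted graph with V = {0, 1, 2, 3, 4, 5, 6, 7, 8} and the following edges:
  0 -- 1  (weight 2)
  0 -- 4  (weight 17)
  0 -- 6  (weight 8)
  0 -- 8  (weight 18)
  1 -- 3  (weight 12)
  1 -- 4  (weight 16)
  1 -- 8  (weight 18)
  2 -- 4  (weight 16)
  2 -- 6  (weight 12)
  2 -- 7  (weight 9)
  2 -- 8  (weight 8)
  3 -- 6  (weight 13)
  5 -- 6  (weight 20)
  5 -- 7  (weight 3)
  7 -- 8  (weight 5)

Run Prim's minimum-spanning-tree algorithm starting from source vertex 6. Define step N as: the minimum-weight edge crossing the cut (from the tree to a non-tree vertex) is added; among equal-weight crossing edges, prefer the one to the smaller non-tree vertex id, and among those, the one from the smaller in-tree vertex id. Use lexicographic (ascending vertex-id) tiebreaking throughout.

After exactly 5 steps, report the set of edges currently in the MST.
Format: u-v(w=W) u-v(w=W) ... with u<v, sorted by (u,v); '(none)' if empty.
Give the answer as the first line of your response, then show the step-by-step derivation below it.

0-1(w=2) 0-6(w=8) 2-6(w=12) 2-8(w=8) 7-8(w=5)

step 1: add edge 0-6 (w=8); MST = {0-6(w=8)}
step 2: add edge 0-1 (w=2); MST = {0-1(w=2) 0-6(w=8)}
step 3: add edge 2-6 (w=12); MST = {0-1(w=2) 0-6(w=8) 2-6(w=12)}
step 4: add edge 2-8 (w=8); MST = {0-1(w=2) 0-6(w=8) 2-6(w=12) 2-8(w=8)}
step 5: add edge 7-8 (w=5); MST = {0-1(w=2) 0-6(w=8) 2-6(w=12) 2-8(w=8) 7-8(w=5)}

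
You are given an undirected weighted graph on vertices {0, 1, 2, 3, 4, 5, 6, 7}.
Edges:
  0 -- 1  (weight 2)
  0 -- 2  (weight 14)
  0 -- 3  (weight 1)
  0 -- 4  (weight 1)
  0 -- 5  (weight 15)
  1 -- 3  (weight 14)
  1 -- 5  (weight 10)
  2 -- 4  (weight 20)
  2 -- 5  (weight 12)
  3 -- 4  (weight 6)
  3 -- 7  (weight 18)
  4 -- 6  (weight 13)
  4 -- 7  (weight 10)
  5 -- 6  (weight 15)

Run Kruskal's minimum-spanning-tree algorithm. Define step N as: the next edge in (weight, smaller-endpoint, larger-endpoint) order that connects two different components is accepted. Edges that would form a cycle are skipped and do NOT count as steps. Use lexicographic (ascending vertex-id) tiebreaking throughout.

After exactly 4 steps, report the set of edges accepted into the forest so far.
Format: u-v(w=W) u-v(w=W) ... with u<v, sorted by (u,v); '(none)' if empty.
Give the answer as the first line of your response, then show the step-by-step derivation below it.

0-1(w=2) 0-3(w=1) 0-4(w=1) 1-5(w=10)

step 1: add edge 0-3 (w=1); MST = {0-3(w=1)}
step 2: add edge 0-4 (w=1); MST = {0-3(w=1) 0-4(w=1)}
step 3: add edge 0-1 (w=2); MST = {0-1(w=2) 0-3(w=1) 0-4(w=1)}
step 4: add edge 1-5 (w=10); MST = {0-1(w=2) 0-3(w=1) 0-4(w=1) 1-5(w=10)}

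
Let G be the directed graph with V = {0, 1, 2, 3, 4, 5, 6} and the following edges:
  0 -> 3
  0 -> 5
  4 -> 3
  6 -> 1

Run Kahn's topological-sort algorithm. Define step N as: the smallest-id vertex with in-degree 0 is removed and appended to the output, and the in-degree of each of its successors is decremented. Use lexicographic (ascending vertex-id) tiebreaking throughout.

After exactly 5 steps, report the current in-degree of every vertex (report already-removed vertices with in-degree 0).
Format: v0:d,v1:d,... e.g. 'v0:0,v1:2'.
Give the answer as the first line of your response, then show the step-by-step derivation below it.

v0:0,v1:1,v2:0,v3:0,v4:0,v5:0,v6:0

step 1: output 0; order=[0]; indeg=(0,1,0,1,0,0,0)
step 2: output 2; order=[0,2]; indeg=(0,1,0,1,0,0,0)
step 3: output 4; order=[0,2,4]; indeg=(0,1,0,0,0,0,0)
step 4: output 3; order=[0,2,4,3]; indeg=(0,1,0,0,0,0,0)
step 5: output 5; order=[0,2,4,3,5]; indeg=(0,1,0,0,0,0,0)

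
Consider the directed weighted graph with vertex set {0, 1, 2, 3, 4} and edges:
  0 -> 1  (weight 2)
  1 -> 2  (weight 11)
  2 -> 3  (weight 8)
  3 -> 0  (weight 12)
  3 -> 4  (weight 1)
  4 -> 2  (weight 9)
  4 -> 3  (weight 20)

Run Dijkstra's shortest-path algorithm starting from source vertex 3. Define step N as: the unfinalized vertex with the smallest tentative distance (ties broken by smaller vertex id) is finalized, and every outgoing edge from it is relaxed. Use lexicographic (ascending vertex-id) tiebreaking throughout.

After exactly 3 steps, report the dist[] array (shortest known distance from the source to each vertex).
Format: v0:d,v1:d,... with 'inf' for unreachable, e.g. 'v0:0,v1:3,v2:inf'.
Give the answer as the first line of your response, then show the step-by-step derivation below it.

v0:12,v1:inf,v2:10,v3:0,v4:1

step 1: dist = v0:12,v1:inf,v2:inf,v3:0,v4:1
step 2: dist = v0:12,v1:inf,v2:10,v3:0,v4:1
step 3: dist = v0:12,v1:inf,v2:10,v3:0,v4:1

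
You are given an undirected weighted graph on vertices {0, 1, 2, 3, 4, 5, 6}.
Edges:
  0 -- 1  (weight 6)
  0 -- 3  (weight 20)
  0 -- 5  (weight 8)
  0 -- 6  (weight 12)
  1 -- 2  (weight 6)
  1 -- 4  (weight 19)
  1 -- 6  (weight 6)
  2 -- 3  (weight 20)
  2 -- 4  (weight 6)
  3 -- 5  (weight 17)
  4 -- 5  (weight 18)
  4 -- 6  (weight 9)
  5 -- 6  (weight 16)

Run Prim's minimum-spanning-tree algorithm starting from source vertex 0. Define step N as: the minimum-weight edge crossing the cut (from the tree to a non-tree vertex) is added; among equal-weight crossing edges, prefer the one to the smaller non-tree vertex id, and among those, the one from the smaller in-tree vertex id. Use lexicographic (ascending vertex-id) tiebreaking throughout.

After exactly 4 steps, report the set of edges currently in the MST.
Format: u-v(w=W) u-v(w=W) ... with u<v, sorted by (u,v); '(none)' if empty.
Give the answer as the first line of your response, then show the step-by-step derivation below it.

0-1(w=6) 1-2(w=6) 1-6(w=6) 2-4(w=6)

step 1: add edge 0-1 (w=6); MST = {0-1(w=6)}
step 2: add edge 1-2 (w=6); MST = {0-1(w=6) 1-2(w=6)}
step 3: add edge 2-4 (w=6); MST = {0-1(w=6) 1-2(w=6) 2-4(w=6)}
step 4: add edge 1-6 (w=6); MST = {0-1(w=6) 1-2(w=6) 1-6(w=6) 2-4(w=6)}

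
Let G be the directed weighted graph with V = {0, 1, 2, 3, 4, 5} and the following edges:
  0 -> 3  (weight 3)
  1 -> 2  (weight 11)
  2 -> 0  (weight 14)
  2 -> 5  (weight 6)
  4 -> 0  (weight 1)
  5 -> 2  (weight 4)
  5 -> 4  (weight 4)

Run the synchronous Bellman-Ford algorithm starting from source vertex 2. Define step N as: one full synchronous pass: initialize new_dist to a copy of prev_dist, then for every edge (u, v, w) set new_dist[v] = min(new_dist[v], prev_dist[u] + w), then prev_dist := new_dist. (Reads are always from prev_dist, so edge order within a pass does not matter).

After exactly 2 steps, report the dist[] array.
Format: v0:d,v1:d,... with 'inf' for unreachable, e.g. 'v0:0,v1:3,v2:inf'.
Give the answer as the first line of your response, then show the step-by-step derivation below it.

v0:14,v1:inf,v2:0,v3:17,v4:10,v5:6

step 1: dist = v0:14,v1:inf,v2:0,v3:inf,v4:inf,v5:6
step 2: dist = v0:14,v1:inf,v2:0,v3:17,v4:10,v5:6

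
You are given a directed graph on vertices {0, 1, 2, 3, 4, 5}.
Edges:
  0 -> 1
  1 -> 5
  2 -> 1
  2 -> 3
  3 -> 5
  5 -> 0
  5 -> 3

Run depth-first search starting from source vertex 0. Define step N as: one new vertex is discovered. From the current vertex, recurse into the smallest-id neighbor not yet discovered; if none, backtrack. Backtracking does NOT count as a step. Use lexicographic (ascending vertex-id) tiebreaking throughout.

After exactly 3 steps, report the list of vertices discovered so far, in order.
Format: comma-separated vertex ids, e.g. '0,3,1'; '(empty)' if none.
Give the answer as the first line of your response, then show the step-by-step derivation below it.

0,1,5

step 1: discover 0; path=0; order=0
step 2: discover 1; path=0>1; order=0,1
step 3: discover 5; path=0>1>5; order=0,1,5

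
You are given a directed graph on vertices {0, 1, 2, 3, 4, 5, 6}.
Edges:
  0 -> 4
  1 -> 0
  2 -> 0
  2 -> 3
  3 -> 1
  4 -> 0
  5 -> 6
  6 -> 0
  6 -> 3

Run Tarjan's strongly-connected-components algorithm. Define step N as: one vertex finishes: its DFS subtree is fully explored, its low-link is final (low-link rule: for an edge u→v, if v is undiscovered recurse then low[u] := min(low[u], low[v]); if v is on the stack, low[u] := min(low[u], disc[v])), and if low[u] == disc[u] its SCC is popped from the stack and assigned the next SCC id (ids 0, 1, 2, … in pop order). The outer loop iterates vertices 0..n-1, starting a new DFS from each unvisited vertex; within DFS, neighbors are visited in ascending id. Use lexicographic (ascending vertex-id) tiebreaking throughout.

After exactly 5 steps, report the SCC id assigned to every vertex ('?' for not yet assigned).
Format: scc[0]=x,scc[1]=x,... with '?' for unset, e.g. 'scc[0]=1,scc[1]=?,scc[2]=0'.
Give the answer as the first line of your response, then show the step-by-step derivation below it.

scc[0]=0,scc[1]=1,scc[2]=3,scc[3]=2,scc[4]=0,scc[5]=?,scc[6]=?

step 1: low=(low[0]=0,low[1]=?,low[2]=?,low[3]=?,low[4]=0,low[5]=?,low[6]=?); scc=(scc[0]=?,scc[1]=?,scc[2]=?,scc[3]=?,scc[4]=?,scc[5]=?,scc[6]=?)
step 2: low=(low[0]=0,low[1]=?,low[2]=?,low[3]=?,low[4]=0,low[5]=?,low[6]=?); scc=(scc[0]=0,scc[1]=?,scc[2]=?,scc[3]=?,scc[4]=0,scc[5]=?,scc[6]=?)
step 3: low=(low[0]=0,low[1]=2,low[2]=?,low[3]=?,low[4]=0,low[5]=?,low[6]=?); scc=(scc[0]=0,scc[1]=1,scc[2]=?,scc[3]=?,scc[4]=0,scc[5]=?,scc[6]=?)
step 4: low=(low[0]=0,low[1]=2,low[2]=3,low[3]=4,low[4]=0,low[5]=?,low[6]=?); scc=(scc[0]=0,scc[1]=1,scc[2]=?,scc[3]=2,scc[4]=0,scc[5]=?,scc[6]=?)
step 5: low=(low[0]=0,low[1]=2,low[2]=3,low[3]=4,low[4]=0,low[5]=?,low[6]=?); scc=(scc[0]=0,scc[1]=1,scc[2]=3,scc[3]=2,scc[4]=0,scc[5]=?,scc[6]=?)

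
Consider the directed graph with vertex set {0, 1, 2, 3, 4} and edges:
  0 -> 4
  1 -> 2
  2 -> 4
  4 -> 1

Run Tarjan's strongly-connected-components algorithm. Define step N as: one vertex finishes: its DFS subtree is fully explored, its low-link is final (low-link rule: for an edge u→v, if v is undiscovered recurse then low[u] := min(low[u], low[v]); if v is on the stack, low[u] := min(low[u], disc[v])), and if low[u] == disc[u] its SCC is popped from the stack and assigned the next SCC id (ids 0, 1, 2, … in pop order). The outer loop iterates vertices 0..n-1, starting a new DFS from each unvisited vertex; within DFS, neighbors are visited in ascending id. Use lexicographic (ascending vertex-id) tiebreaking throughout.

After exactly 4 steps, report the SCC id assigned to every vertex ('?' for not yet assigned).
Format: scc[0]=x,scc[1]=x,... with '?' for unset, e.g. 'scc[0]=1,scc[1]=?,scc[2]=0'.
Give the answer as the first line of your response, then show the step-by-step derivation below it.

scc[0]=1,scc[1]=0,scc[2]=0,scc[3]=?,scc[4]=0

step 1: low=(low[0]=0,low[1]=2,low[2]=1,low[3]=?,low[4]=1); scc=(scc[0]=?,scc[1]=?,scc[2]=?,scc[3]=?,scc[4]=?)
step 2: low=(low[0]=0,low[1]=1,low[2]=1,low[3]=?,low[4]=1); scc=(scc[0]=?,scc[1]=?,scc[2]=?,scc[3]=?,scc[4]=?)
step 3: low=(low[0]=0,low[1]=1,low[2]=1,low[3]=?,low[4]=1); scc=(scc[0]=?,scc[1]=0,scc[2]=0,scc[3]=?,scc[4]=0)
step 4: low=(low[0]=0,low[1]=1,low[2]=1,low[3]=?,low[4]=1); scc=(scc[0]=1,scc[1]=0,scc[2]=0,scc[3]=?,scc[4]=0)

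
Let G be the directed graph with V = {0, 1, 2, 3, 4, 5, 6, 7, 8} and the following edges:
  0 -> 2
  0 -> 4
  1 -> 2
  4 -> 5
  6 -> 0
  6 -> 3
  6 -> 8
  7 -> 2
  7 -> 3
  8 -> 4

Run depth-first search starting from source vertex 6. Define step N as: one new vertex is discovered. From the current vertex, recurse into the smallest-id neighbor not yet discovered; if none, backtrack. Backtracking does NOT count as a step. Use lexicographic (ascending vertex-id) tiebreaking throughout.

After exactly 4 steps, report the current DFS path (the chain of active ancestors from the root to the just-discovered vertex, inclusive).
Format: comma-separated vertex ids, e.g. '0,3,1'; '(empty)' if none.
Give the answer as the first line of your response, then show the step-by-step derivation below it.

6,0,4

step 1: discover 6; path=6; order=6
step 2: discover 0; path=6>0; order=6,0
step 3: discover 2; path=6>0>2; order=6,0,2
step 4: discover 4; path=6>0>4; order=6,0,2,4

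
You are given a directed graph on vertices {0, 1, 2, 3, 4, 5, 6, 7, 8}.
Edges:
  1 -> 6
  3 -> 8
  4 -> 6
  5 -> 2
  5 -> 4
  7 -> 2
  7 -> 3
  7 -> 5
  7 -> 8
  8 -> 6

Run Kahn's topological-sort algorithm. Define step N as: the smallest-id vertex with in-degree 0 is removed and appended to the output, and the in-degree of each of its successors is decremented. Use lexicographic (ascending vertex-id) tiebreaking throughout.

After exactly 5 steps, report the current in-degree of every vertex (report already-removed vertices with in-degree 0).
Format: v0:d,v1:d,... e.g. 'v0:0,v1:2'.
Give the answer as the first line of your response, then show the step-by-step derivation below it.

v0:0,v1:0,v2:0,v3:0,v4:0,v5:0,v6:2,v7:0,v8:0

step 1: output 0; order=[0]; indeg=(0,0,2,1,1,1,3,0,2)
step 2: output 1; order=[0,1]; indeg=(0,0,2,1,1,1,2,0,2)
step 3: output 7; order=[0,1,7]; indeg=(0,0,1,0,1,0,2,0,1)
step 4: output 3; order=[0,1,7,3]; indeg=(0,0,1,0,1,0,2,0,0)
step 5: output 5; order=[0,1,7,3,5]; indeg=(0,0,0,0,0,0,2,0,0)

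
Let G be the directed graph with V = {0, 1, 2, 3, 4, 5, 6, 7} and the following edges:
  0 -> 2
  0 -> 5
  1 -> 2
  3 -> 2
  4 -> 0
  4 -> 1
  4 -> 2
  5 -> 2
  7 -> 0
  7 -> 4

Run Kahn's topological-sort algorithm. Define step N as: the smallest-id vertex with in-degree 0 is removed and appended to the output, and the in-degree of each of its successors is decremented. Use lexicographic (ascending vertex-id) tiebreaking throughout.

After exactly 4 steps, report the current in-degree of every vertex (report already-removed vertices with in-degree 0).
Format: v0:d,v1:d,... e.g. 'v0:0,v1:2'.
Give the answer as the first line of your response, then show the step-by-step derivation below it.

v0:0,v1:0,v2:3,v3:0,v4:0,v5:1,v6:0,v7:0

step 1: output 3; order=[3]; indeg=(2,1,4,0,1,1,0,0)
step 2: output 6; order=[3,6]; indeg=(2,1,4,0,1,1,0,0)
step 3: output 7; order=[3,6,7]; indeg=(1,1,4,0,0,1,0,0)
step 4: output 4; order=[3,6,7,4]; indeg=(0,0,3,0,0,1,0,0)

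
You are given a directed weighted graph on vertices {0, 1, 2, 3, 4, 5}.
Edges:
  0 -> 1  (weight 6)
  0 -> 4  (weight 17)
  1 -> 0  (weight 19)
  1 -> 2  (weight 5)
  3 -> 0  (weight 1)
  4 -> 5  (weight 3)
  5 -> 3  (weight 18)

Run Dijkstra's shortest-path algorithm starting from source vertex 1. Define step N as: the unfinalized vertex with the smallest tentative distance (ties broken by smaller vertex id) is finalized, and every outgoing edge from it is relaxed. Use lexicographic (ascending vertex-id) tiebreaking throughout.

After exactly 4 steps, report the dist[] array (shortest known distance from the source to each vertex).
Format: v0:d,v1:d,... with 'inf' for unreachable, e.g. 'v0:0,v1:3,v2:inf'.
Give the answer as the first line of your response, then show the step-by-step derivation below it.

v0:19,v1:0,v2:5,v3:inf,v4:36,v5:39

step 1: dist = v0:19,v1:0,v2:5,v3:inf,v4:inf,v5:inf
step 2: dist = v0:19,v1:0,v2:5,v3:inf,v4:inf,v5:inf
step 3: dist = v0:19,v1:0,v2:5,v3:inf,v4:36,v5:inf
step 4: dist = v0:19,v1:0,v2:5,v3:inf,v4:36,v5:39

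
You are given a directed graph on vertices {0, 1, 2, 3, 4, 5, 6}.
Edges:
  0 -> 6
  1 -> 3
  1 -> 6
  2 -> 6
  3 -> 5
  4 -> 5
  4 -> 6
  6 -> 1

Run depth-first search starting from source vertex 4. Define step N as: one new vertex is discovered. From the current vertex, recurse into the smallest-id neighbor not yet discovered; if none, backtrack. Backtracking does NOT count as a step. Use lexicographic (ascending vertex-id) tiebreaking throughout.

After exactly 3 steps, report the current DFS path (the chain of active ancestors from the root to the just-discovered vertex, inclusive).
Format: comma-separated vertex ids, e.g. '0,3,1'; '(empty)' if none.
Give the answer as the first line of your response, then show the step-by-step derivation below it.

4,6

step 1: discover 4; path=4; order=4
step 2: discover 5; path=4>5; order=4,5
step 3: discover 6; path=4>6; order=4,5,6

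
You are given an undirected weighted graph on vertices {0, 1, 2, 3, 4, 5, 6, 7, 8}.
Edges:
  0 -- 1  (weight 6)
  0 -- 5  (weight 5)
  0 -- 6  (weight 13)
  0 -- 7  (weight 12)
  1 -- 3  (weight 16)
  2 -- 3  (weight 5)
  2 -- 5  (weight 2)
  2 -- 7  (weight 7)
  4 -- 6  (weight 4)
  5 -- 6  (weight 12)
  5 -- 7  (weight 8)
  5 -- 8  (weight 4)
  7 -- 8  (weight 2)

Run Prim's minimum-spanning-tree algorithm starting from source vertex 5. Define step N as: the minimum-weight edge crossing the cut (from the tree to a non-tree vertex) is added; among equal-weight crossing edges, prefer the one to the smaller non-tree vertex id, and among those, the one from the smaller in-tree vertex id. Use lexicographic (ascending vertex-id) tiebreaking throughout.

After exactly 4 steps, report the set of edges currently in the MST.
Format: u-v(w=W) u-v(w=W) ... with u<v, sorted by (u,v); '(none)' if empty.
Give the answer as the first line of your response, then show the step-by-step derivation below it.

0-5(w=5) 2-5(w=2) 5-8(w=4) 7-8(w=2)

step 1: add edge 2-5 (w=2); MST = {2-5(w=2)}
step 2: add edge 5-8 (w=4); MST = {2-5(w=2) 5-8(w=4)}
step 3: add edge 7-8 (w=2); MST = {2-5(w=2) 5-8(w=4) 7-8(w=2)}
step 4: add edge 0-5 (w=5); MST = {0-5(w=5) 2-5(w=2) 5-8(w=4) 7-8(w=2)}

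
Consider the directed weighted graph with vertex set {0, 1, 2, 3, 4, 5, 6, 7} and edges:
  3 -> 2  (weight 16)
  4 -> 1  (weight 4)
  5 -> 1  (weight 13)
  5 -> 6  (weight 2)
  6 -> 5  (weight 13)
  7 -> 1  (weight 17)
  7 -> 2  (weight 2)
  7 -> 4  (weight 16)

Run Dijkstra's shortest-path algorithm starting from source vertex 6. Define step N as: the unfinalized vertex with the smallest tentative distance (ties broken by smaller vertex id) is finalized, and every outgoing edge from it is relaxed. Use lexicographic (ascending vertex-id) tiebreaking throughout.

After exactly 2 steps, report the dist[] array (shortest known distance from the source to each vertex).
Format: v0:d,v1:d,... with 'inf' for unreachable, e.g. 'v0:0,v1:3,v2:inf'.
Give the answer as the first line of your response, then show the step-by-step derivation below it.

v0:inf,v1:26,v2:inf,v3:inf,v4:inf,v5:13,v6:0,v7:inf

step 1: dist = v0:inf,v1:inf,v2:inf,v3:inf,v4:inf,v5:13,v6:0,v7:inf
step 2: dist = v0:inf,v1:26,v2:inf,v3:inf,v4:inf,v5:13,v6:0,v7:inf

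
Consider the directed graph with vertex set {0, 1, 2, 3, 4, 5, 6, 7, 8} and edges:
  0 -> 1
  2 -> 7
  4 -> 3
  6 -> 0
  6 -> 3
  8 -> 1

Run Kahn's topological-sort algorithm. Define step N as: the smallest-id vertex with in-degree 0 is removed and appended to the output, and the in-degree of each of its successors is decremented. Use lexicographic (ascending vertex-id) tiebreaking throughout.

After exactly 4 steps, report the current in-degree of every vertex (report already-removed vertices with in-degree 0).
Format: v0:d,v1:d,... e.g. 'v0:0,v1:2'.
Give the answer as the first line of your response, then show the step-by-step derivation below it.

v0:0,v1:2,v2:0,v3:0,v4:0,v5:0,v6:0,v7:0,v8:0

step 1: output 2; order=[2]; indeg=(1,2,0,2,0,0,0,0,0)
step 2: output 4; order=[2,4]; indeg=(1,2,0,1,0,0,0,0,0)
step 3: output 5; order=[2,4,5]; indeg=(1,2,0,1,0,0,0,0,0)
step 4: output 6; order=[2,4,5,6]; indeg=(0,2,0,0,0,0,0,0,0)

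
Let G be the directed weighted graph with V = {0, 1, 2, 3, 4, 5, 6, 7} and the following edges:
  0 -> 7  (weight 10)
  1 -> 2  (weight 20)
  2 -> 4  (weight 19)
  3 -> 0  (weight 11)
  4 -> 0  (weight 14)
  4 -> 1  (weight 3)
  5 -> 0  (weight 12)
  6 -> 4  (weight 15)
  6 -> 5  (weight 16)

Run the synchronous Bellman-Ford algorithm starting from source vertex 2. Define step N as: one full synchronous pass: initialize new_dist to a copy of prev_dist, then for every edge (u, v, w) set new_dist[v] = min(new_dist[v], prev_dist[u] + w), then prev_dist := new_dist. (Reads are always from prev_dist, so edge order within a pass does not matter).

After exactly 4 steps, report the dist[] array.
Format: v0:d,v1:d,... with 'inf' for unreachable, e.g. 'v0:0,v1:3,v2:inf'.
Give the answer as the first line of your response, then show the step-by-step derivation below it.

v0:33,v1:22,v2:0,v3:inf,v4:19,v5:inf,v6:inf,v7:43

step 1: dist = v0:inf,v1:inf,v2:0,v3:inf,v4:19,v5:inf,v6:inf,v7:inf
step 2: dist = v0:33,v1:22,v2:0,v3:inf,v4:19,v5:inf,v6:inf,v7:inf
step 3: dist = v0:33,v1:22,v2:0,v3:inf,v4:19,v5:inf,v6:inf,v7:43
step 4: dist = v0:33,v1:22,v2:0,v3:inf,v4:19,v5:inf,v6:inf,v7:43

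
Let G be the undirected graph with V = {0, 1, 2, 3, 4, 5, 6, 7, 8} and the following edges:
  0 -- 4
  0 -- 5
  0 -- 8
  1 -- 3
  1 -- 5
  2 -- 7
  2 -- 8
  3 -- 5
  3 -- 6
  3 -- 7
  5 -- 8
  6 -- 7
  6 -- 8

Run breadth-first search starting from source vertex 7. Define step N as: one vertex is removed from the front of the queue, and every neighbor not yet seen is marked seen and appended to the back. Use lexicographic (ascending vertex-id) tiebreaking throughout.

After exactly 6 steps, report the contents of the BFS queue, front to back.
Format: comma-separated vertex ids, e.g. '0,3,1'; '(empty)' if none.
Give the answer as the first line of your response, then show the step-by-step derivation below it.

5,0

step 1: dequeue 7; queue=[2,3,6]; order=7
step 2: dequeue 2; queue=[3,6,8]; order=7,2
step 3: dequeue 3; queue=[6,8,1,5]; order=7,2,3
step 4: dequeue 6; queue=[8,1,5]; order=7,2,3,6
step 5: dequeue 8; queue=[1,5,0]; order=7,2,3,6,8
step 6: dequeue 1; queue=[5,0]; order=7,2,3,6,8,1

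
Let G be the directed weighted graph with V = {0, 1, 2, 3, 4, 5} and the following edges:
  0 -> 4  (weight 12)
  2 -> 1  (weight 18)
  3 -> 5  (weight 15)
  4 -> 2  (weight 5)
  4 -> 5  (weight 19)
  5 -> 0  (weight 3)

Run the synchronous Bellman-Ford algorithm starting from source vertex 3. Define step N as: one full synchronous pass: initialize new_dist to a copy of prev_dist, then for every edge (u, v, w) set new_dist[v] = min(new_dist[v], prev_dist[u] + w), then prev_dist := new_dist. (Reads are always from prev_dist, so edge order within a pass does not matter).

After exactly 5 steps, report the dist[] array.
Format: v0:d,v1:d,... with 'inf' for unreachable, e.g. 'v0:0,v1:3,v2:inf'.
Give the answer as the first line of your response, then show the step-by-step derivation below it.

v0:18,v1:53,v2:35,v3:0,v4:30,v5:15

step 1: dist = v0:inf,v1:inf,v2:inf,v3:0,v4:inf,v5:15
step 2: dist = v0:18,v1:inf,v2:inf,v3:0,v4:inf,v5:15
step 3: dist = v0:18,v1:inf,v2:inf,v3:0,v4:30,v5:15
step 4: dist = v0:18,v1:inf,v2:35,v3:0,v4:30,v5:15
step 5: dist = v0:18,v1:53,v2:35,v3:0,v4:30,v5:15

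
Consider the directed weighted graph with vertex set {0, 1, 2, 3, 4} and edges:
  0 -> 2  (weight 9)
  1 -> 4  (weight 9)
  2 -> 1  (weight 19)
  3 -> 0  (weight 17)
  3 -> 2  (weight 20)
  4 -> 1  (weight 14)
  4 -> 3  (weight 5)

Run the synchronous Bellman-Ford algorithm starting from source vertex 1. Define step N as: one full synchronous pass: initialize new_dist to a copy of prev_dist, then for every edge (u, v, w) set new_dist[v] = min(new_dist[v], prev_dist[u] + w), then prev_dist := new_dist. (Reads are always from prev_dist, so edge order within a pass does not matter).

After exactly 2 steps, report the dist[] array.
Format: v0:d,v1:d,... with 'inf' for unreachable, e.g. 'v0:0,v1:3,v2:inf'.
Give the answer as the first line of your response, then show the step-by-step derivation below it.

v0:inf,v1:0,v2:inf,v3:14,v4:9

step 1: dist = v0:inf,v1:0,v2:inf,v3:inf,v4:9
step 2: dist = v0:inf,v1:0,v2:inf,v3:14,v4:9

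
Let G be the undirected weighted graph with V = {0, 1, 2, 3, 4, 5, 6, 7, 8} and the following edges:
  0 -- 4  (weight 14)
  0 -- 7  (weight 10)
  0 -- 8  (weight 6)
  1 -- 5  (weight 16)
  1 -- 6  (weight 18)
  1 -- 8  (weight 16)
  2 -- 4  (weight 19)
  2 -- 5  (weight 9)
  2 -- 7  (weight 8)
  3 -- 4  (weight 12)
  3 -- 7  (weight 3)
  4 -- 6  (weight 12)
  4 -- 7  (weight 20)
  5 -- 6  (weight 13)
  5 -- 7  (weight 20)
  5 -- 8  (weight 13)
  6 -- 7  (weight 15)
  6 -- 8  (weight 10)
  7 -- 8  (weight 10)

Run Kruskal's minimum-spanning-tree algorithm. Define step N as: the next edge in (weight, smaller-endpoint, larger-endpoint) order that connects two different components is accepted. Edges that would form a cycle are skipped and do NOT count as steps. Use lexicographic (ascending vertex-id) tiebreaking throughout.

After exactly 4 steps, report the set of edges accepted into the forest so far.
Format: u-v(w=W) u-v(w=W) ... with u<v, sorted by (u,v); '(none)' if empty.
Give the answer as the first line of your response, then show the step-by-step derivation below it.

0-8(w=6) 2-5(w=9) 2-7(w=8) 3-7(w=3)

step 1: add edge 3-7 (w=3); MST = {3-7(w=3)}
step 2: add edge 0-8 (w=6); MST = {0-8(w=6) 3-7(w=3)}
step 3: add edge 2-7 (w=8); MST = {0-8(w=6) 2-7(w=8) 3-7(w=3)}
step 4: add edge 2-5 (w=9); MST = {0-8(w=6) 2-5(w=9) 2-7(w=8) 3-7(w=3)}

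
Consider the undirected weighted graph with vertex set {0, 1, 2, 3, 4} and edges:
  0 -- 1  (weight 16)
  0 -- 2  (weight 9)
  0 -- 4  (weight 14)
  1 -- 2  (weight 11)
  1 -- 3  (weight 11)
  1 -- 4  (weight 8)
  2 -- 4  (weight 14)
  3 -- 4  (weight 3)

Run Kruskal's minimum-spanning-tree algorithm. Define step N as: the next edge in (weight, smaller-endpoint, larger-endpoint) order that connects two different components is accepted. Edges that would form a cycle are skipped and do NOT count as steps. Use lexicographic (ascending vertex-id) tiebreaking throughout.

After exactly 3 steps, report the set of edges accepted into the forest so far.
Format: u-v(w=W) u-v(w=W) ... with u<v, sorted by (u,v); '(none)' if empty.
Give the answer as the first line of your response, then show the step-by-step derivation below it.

0-2(w=9) 1-4(w=8) 3-4(w=3)

step 1: add edge 3-4 (w=3); MST = {3-4(w=3)}
step 2: add edge 1-4 (w=8); MST = {1-4(w=8) 3-4(w=3)}
step 3: add edge 0-2 (w=9); MST = {0-2(w=9) 1-4(w=8) 3-4(w=3)}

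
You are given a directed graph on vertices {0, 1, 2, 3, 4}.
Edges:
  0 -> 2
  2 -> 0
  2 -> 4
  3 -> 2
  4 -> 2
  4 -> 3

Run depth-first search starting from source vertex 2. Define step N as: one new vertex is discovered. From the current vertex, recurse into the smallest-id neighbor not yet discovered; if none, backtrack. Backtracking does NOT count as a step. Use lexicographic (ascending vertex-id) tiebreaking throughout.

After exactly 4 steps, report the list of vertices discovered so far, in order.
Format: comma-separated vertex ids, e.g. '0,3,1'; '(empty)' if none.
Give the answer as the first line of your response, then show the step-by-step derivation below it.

2,0,4,3

step 1: discover 2; path=2; order=2
step 2: discover 0; path=2>0; order=2,0
step 3: discover 4; path=2>4; order=2,0,4
step 4: discover 3; path=2>4>3; order=2,0,4,3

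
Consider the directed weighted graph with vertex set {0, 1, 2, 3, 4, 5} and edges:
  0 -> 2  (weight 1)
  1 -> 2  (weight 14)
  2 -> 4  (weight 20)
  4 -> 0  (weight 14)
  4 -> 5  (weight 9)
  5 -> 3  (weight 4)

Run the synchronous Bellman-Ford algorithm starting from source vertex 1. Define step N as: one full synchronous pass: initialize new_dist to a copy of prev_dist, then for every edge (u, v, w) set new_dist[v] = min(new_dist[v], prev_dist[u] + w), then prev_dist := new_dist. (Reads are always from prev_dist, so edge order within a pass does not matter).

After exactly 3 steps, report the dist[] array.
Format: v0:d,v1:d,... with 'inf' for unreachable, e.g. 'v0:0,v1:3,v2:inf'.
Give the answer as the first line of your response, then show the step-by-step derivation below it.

v0:48,v1:0,v2:14,v3:inf,v4:34,v5:43

step 1: dist = v0:inf,v1:0,v2:14,v3:inf,v4:inf,v5:inf
step 2: dist = v0:inf,v1:0,v2:14,v3:inf,v4:34,v5:inf
step 3: dist = v0:48,v1:0,v2:14,v3:inf,v4:34,v5:43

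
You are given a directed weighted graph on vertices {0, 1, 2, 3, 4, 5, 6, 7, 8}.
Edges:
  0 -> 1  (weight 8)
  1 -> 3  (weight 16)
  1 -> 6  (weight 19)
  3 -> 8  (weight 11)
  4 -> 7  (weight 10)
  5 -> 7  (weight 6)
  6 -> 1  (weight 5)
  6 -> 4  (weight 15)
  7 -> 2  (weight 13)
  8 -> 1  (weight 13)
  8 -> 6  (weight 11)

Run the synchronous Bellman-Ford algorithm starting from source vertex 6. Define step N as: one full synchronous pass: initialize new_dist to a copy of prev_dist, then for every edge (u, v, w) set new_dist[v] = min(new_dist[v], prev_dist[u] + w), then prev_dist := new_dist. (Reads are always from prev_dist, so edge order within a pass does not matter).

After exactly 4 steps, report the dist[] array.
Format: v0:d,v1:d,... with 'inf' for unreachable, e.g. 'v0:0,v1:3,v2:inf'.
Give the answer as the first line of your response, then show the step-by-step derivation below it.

v0:inf,v1:5,v2:38,v3:21,v4:15,v5:inf,v6:0,v7:25,v8:32

step 1: dist = v0:inf,v1:5,v2:inf,v3:inf,v4:15,v5:inf,v6:0,v7:inf,v8:inf
step 2: dist = v0:inf,v1:5,v2:inf,v3:21,v4:15,v5:inf,v6:0,v7:25,v8:inf
step 3: dist = v0:inf,v1:5,v2:38,v3:21,v4:15,v5:inf,v6:0,v7:25,v8:32
step 4: dist = v0:inf,v1:5,v2:38,v3:21,v4:15,v5:inf,v6:0,v7:25,v8:32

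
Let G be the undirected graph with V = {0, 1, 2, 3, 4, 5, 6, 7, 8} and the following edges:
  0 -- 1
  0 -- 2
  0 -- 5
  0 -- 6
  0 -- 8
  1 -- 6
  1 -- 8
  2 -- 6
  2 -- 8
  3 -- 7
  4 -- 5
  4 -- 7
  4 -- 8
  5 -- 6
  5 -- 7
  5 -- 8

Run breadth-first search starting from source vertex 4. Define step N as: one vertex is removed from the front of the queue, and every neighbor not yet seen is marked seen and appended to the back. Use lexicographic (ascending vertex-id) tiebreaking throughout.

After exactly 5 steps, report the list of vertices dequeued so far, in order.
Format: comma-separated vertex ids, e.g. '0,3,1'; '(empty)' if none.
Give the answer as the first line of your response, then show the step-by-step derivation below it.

4,5,7,8,0

step 1: dequeue 4; queue=[5,7,8]; order=4
step 2: dequeue 5; queue=[7,8,0,6]; order=4,5
step 3: dequeue 7; queue=[8,0,6,3]; order=4,5,7
step 4: dequeue 8; queue=[0,6,3,1,2]; order=4,5,7,8
step 5: dequeue 0; queue=[6,3,1,2]; order=4,5,7,8,0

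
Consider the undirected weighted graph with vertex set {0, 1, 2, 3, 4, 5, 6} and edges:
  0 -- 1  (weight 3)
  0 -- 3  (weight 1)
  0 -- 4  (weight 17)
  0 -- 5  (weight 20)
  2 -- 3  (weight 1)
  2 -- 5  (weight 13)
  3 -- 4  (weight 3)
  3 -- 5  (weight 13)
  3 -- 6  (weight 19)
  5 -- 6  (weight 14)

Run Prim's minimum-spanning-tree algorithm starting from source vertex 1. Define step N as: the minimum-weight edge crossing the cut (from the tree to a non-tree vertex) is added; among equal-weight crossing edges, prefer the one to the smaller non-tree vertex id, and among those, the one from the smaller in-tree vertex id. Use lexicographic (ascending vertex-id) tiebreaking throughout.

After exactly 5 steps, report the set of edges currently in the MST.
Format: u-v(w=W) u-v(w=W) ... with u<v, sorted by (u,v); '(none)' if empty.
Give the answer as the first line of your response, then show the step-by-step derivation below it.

0-1(w=3) 0-3(w=1) 2-3(w=1) 2-5(w=13) 3-4(w=3)

step 1: add edge 0-1 (w=3); MST = {0-1(w=3)}
step 2: add edge 0-3 (w=1); MST = {0-1(w=3) 0-3(w=1)}
step 3: add edge 2-3 (w=1); MST = {0-1(w=3) 0-3(w=1) 2-3(w=1)}
step 4: add edge 3-4 (w=3); MST = {0-1(w=3) 0-3(w=1) 2-3(w=1) 3-4(w=3)}
step 5: add edge 2-5 (w=13); MST = {0-1(w=3) 0-3(w=1) 2-3(w=1) 2-5(w=13) 3-4(w=3)}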